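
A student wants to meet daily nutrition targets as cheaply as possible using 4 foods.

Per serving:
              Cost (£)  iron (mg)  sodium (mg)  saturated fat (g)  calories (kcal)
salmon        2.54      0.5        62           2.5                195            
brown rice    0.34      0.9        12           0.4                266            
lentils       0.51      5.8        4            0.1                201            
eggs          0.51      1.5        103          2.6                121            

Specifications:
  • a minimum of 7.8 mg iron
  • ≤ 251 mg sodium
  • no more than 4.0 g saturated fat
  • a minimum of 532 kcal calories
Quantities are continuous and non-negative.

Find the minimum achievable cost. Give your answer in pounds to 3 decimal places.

Let x1 = servings of salmon, x2 = servings of brown rice, x3 = servings of lentils, x4 = servings of eggs.
min 2.54x1 + 0.34x2 + 0.51x3 + 0.51x4 s.t.:
  0.5x1 + 0.9x2 + 5.8x3 + 1.5x4 ≥ 7.8   (iron)
  62x1 + 12x2 + 4x3 + 103x4 ≤ 251   (sodium)
  2.5x1 + 0.4x2 + 0.1x3 + 2.6x4 ≤ 4   (saturated fat)
  195x1 + 266x2 + 201x3 + 121x4 ≥ 532   (calories)
  x1, x2, x3, x4 ≥ 0.
At the optimum only brown rice, lentils are positive (salmon, eggs = 0). There the iron and calories constraints are tight.
That vertex is x2 = 1.1145, x3 = 1.1719.
Hence cost = 0.34·1.1145 + 0.51·1.1719 = £0.97660.

£0.977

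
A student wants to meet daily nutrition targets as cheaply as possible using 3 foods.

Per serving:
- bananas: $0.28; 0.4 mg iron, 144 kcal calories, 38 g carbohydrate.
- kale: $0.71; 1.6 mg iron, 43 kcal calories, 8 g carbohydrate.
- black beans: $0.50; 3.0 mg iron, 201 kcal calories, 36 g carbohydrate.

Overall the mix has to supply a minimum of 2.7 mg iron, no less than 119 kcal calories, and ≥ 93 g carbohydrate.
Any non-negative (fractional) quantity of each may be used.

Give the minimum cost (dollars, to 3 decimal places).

$0.839

Set it up as a linear program. Let x1 = servings of bananas, x2 = servings of kale, x3 = servings of black beans.
min 0.28x1 + 0.71x2 + 0.5x3 with:
  0.4x1 + 1.6x2 + 3x3 ≥ 2.7   (iron)
  144x1 + 43x2 + 201x3 ≥ 119   (calories)
  38x1 + 8x2 + 36x3 ≥ 93   (carbohydrate)
  x1, x2, x3 ≥ 0.
At the optimum only bananas, black beans are positive (kale = 0). The iron and carbohydrate requirements are met with equality.
Optimal quantities: bananas = 1.825 servings, black beans = 0.6566 servings.
Objective = 0.28·1.825 + 0.5·0.6566 = 0.83930.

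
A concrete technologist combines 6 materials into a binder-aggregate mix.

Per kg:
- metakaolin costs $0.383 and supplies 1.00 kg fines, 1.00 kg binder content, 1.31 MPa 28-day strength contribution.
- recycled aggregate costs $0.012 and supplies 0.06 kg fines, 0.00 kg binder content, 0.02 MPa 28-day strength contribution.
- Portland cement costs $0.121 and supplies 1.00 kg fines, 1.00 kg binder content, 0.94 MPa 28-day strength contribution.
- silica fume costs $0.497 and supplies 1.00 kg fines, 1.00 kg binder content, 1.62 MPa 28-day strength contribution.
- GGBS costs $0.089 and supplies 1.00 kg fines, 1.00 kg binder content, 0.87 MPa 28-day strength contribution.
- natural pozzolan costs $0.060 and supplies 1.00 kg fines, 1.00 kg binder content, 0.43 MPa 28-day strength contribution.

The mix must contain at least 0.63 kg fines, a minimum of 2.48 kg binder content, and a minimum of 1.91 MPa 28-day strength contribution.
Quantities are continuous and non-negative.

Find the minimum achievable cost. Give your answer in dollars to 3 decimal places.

$0.204

Let x1 = kg of metakaolin, x2 = kg of recycled aggregate, x3 = kg of Portland cement, x4 = kg of silica fume, x5 = kg of GGBS, x6 = kg of natural pozzolan.
Minimize 0.383x1 + 0.012x2 + 0.121x3 + 0.497x4 + 0.089x5 + 0.06x6 subject to:
  1x1 + 0.06x2 + 1x3 + 1x4 + 1x5 + 1x6 ≥ 0.63   (fines)
  1x1 + 1x3 + 1x4 + 1x5 + 1x6 ≥ 2.48   (binder content)
  1.31x1 + 0.02x2 + 0.94x3 + 1.62x4 + 0.87x5 + 0.43x6 ≥ 1.91   (28-day strength contribution)
  x1, x2, x3, x4, x5, x6 ≥ 0.
At the optimum only GGBS, natural pozzolan are positive (metakaolin, recycled aggregate, Portland cement, silica fume = 0). The binder content and 28-day strength contribution requirements are met with equality.
That vertex is x5 = 1.917, x6 = 0.5627.
Total cost: 0.089·1.917 + 0.06·0.5627 = 0.20438.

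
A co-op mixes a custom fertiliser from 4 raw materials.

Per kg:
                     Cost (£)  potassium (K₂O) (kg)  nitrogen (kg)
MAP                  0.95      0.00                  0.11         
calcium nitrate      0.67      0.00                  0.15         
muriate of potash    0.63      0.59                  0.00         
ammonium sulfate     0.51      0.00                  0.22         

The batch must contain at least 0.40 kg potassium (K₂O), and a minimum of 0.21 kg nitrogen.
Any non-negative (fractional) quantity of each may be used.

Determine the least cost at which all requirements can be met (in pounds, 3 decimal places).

Let x1 = kg of MAP, x2 = kg of calcium nitrate, x3 = kg of muriate of potash, x4 = kg of ammonium sulfate.
Minimise 0.95x1 + 0.67x2 + 0.63x3 + 0.51x4 s.t.:
  0.59x3 ≥ 0.4   (potassium (K₂O))
  0.11x1 + 0.15x2 + 0.22x4 ≥ 0.21   (nitrogen)
  x1, x2, x3, x4 ≥ 0.
The cheapest feasible vertex uses only muriate of potash, ammonium sulfate; MAP, calcium nitrate are not used. The potassium (K₂O) and nitrogen requirements are met with equality.
So muriate of potash = 0.678 kg, ammonium sulfate = 0.9545 kg.
Cost = 0.63·0.678 + 0.51·0.9545 = 0.91394.

£0.914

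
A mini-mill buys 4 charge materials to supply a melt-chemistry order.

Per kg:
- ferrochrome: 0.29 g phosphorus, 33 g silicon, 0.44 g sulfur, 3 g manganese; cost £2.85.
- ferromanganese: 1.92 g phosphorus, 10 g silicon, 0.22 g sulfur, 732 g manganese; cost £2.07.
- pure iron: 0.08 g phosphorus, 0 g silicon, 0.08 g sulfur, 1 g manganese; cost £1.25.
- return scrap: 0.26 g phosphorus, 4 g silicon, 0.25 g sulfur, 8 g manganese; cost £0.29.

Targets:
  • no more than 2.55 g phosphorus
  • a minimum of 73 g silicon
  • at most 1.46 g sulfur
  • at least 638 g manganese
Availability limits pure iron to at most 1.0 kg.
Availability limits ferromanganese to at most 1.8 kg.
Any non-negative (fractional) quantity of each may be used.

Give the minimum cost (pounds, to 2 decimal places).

£7.24

This is a linear program. Let x1 = kg of ferrochrome, x2 = kg of ferromanganese, x3 = kg of pure iron, x4 = kg of return scrap.
Minimise 2.85x1 + 2.07x2 + 1.25x3 + 0.29x4 with:
  0.29x1 + 1.92x2 + 0.08x3 + 0.26x4 ≤ 2.55   (phosphorus)
  33x1 + 10x2 + 4x4 ≥ 73   (silicon)
  0.44x1 + 0.22x2 + 0.08x3 + 0.25x4 ≤ 1.46   (sulfur)
  3x1 + 732x2 + 1x3 + 8x4 ≥ 638   (manganese)
  x3 ≤ 1
  x2 ≤ 1.8
  x1, x2, x3, x4 ≥ 0.
The optimal basis is {ferrochrome, ferromanganese, return scrap}; pure iron drops out. The phosphorus, silicon, manganese requirements are met with equality.
So ferrochrome = 1.763 kg, ferromanganese = 0.847 kg, return scrap = 1.586 kg.
Total cost: 2.85·1.763 + 2.07·0.847 + 0.29·1.586 = 7.2378.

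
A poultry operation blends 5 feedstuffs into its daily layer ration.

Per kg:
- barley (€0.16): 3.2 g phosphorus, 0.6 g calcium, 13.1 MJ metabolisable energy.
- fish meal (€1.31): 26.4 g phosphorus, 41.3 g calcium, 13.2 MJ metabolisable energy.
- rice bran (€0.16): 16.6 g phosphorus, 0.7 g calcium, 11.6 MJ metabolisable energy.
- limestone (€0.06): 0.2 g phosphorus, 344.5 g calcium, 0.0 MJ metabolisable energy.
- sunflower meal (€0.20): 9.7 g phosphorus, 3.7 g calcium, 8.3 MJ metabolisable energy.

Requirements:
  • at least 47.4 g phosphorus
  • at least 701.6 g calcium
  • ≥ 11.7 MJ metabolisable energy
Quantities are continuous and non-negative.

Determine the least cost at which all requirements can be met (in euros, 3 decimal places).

€0.575

Let x1 = kg of barley, x2 = kg of fish meal, x3 = kg of rice bran, x4 = kg of limestone, x5 = kg of sunflower meal.
Minimise 0.16x1 + 1.31x2 + 0.16x3 + 0.06x4 + 0.2x5 subject to:
  3.2x1 + 26.4x2 + 16.6x3 + 0.2x4 + 9.7x5 ≥ 47.4   (phosphorus)
  0.6x1 + 41.3x2 + 0.7x3 + 344.5x4 + 3.7x5 ≥ 701.6   (calcium)
  13.1x1 + 13.2x2 + 11.6x3 + 8.3x5 ≥ 11.7   (metabolisable energy)
  x1, x2, x3, x4, x5 ≥ 0.
The minimum-cost mix takes nothing from barley, fish meal, sunflower meal — only rice bran, limestone. Binding constraints: phosphorus and calcium.
Solving gives x3 = 2.831, x4 = 2.031.
Objective = 0.16·2.831 + 0.06·2.031 = 0.57482.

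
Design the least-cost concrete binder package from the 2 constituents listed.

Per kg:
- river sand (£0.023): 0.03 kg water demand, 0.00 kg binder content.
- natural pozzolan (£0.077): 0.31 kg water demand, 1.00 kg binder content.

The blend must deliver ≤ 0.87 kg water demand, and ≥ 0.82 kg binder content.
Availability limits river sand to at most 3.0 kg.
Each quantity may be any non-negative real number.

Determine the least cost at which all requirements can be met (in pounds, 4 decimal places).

Let x1 = kg of river sand, x2 = kg of natural pozzolan.
Minimize 0.023x1 + 0.077x2 with:
  0.03x1 + 0.31x2 ≤ 0.87   (water demand)
  1x2 ≥ 0.82   (binder content)
  x1 ≤ 3
  x1, x2 ≥ 0.
The minimum-cost mix takes nothing from river sand — only natural pozzolan. Binding constraint: binder content.
So natural pozzolan = 0.82 kg.
Hence cost = 0.077·0.82 = £0.063140.

£0.0631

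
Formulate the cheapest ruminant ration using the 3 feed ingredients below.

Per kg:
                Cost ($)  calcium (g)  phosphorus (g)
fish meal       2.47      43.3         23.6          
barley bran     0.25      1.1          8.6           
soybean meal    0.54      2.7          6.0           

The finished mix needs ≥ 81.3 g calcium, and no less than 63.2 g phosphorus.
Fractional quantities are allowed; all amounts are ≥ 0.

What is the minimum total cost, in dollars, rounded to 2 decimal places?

$5.08

Treat it as an LP. Let x1 = kg of fish meal, x2 = kg of barley bran, x3 = kg of soybean meal.
Minimise 2.47x1 + 0.25x2 + 0.54x3 s.t.:
  43.3x1 + 1.1x2 + 2.7x3 ≥ 81.3   (calcium)
  23.6x1 + 8.6x2 + 6x3 ≥ 63.2   (phosphorus)
  x1, x2, x3 ≥ 0.
The cheapest feasible vertex uses only fish meal, barley bran; soybean meal is not used. There the calcium and phosphorus constraints are tight.
Solving gives x1 = 1.818, x2 = 2.361.
Cost = 2.47·1.818 + 0.25·2.361 = 5.0807.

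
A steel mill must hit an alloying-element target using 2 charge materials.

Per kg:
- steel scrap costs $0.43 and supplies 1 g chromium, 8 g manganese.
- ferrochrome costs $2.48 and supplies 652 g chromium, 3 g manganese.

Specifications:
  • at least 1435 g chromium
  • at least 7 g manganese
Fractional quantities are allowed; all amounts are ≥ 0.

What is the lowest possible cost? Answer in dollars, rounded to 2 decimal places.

$5.48

This is a linear program. Let x1 = kg of steel scrap, x2 = kg of ferrochrome.
min 0.43x1 + 2.48x2 with:
  1x1 + 652x2 ≥ 1435   (chromium)
  8x1 + 3x2 ≥ 7   (manganese)
  x1, x2 ≥ 0.
Both inputs are positive at the optimum. There the chromium and manganese constraints are tight.
Solving gives x1 = 0.04968, x2 = 2.201.
Objective = 0.43·0.04968 + 2.48·2.201 = 5.4798.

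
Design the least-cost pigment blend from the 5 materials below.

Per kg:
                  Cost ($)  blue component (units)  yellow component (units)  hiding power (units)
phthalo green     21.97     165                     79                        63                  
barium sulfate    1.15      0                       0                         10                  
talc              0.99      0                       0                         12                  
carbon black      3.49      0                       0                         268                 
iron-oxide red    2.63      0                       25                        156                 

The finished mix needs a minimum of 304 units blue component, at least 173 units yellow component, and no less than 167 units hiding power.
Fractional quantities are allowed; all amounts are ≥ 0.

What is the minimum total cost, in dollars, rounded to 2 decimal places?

Let x1 = kg of phthalo green, x2 = kg of barium sulfate, x3 = kg of talc, x4 = kg of carbon black, x5 = kg of iron-oxide red.
min 21.97x1 + 1.15x2 + 0.99x3 + 3.49x4 + 2.63x5 with:
  165x1 ≥ 304   (blue component)
  79x1 + 25x5 ≥ 173   (yellow component)
  63x1 + 10x2 + 12x3 + 268x4 + 156x5 ≥ 167   (hiding power)
  x1, x2, x3, x4, x5 ≥ 0.
The optimal basis is {phthalo green, iron-oxide red}; barium sulfate, talc, carbon black drop out. The blue component and yellow component requirements are met with equality.
Solving gives x1 = 1.8424, x5 = 1.0979.
Total cost: 21.97·1.8424 + 2.63·1.0979 = 43.36501.

$43.37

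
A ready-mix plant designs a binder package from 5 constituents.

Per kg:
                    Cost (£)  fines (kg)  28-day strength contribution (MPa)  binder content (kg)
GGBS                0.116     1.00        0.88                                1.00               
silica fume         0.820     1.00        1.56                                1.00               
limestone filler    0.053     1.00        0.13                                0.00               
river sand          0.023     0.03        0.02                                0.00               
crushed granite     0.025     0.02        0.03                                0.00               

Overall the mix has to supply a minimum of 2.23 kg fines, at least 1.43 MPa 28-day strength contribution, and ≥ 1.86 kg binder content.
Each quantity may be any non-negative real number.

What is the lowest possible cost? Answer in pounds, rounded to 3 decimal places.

Let x1 = kg of GGBS, x2 = kg of silica fume, x3 = kg of limestone filler, x4 = kg of river sand, x5 = kg of crushed granite.
Minimize 0.116x1 + 0.82x2 + 0.053x3 + 0.023x4 + 0.025x5 subject to:
  1x1 + 1x2 + 1x3 + 0.03x4 + 0.02x5 ≥ 2.23   (fines)
  0.88x1 + 1.56x2 + 0.13x3 + 0.02x4 + 0.03x5 ≥ 1.43   (28-day strength contribution)
  1x1 + 1x2 ≥ 1.86   (binder content)
  x1, x2, x3, x4, x5 ≥ 0.
At the optimum only GGBS, limestone filler are positive (silica fume, river sand, crushed granite = 0). There the fines and binder content constraints are tight.
Solving gives x1 = 1.86, x3 = 0.37.
Total cost: 0.116·1.86 + 0.053·0.37 = 0.23537.

£0.235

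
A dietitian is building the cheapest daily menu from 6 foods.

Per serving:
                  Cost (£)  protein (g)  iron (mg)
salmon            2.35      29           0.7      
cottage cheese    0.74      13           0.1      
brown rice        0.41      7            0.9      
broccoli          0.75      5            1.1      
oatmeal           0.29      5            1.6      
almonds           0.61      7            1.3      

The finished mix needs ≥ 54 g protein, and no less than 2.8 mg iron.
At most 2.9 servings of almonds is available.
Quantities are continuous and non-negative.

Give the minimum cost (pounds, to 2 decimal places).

Treat it as an LP. Let x1 = servings of salmon, x2 = servings of cottage cheese, x3 = servings of brown rice, x4 = servings of broccoli, x5 = servings of oatmeal, x6 = servings of almonds.
Minimize 2.35x1 + 0.74x2 + 0.41x3 + 0.75x4 + 0.29x5 + 0.61x6 s.t.:
  29x1 + 13x2 + 7x3 + 5x4 + 5x5 + 7x6 ≥ 54   (protein)
  0.7x1 + 0.1x2 + 0.9x3 + 1.1x4 + 1.6x5 + 1.3x6 ≥ 2.8   (iron)
  x6 ≤ 2.9
  x1, x2, x3, x4, x5, x6 ≥ 0.
The minimum-cost mix takes nothing from salmon, brown rice, broccoli, almonds — only cottage cheese, oatmeal. There the protein and iron constraints are tight.
That vertex is x2 = 3.567, x5 = 1.527.
Hence cost = 0.74·3.567 + 0.29·1.527 = £3.0824.

£3.08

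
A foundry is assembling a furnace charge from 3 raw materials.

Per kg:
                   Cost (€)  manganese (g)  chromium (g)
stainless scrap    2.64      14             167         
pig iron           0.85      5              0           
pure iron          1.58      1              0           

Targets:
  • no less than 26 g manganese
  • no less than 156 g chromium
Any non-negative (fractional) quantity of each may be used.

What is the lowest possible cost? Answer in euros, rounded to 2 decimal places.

€4.66

Let x1 = kg of stainless scrap, x2 = kg of pig iron, x3 = kg of pure iron.
Minimize 2.64x1 + 0.85x2 + 1.58x3 subject to:
  14x1 + 5x2 + 1x3 ≥ 26   (manganese)
  167x1 ≥ 156   (chromium)
  x1, x2, x3 ≥ 0.
At the optimum only stainless scrap, pig iron are positive (pure iron = 0). Binding constraints: manganese and chromium.
So stainless scrap = 0.9341 kg, pig iron = 2.584 kg.
Objective = 2.64·0.9341 + 0.85·2.584 = 4.6624.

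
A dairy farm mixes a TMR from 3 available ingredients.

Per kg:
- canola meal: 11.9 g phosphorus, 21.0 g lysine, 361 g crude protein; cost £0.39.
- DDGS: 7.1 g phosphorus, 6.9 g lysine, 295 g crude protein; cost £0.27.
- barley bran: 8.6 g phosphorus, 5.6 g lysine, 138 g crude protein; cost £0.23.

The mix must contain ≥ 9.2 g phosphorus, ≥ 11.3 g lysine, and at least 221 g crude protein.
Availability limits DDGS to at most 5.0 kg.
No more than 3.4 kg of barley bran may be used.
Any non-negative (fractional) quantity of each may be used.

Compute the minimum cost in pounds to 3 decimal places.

£0.277

Set it up as a linear program. Let x1 = kg of canola meal, x2 = kg of DDGS, x3 = kg of barley bran.
Minimize 0.39x1 + 0.27x2 + 0.23x3 with:
  11.9x1 + 7.1x2 + 8.6x3 ≥ 9.2   (phosphorus)
  21x1 + 6.9x2 + 5.6x3 ≥ 11.3   (lysine)
  361x1 + 295x2 + 138x3 ≥ 221   (crude protein)
  x2 ≤ 5
  x3 ≤ 3.4
  x1, x2, x3 ≥ 0.
The optimal basis is {canola meal, barley bran}; DDGS drops out. There the phosphorus and crude protein constraints are tight.
Optimal quantities: canola meal = 0.4315 kg, barley bran = 0.4727 kg.
Cost = 0.39·0.4315 + 0.23·0.4727 = 0.27701.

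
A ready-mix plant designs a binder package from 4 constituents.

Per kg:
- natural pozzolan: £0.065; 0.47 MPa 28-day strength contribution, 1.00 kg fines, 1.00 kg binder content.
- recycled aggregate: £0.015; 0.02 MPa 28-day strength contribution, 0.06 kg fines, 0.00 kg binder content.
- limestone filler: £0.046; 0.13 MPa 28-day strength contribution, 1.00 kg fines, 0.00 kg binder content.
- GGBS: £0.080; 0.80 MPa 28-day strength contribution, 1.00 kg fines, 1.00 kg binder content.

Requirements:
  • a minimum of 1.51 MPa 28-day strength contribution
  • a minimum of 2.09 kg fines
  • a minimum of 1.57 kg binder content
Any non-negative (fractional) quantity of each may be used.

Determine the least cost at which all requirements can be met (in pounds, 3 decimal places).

Let x1 = kg of natural pozzolan, x2 = kg of recycled aggregate, x3 = kg of limestone filler, x4 = kg of GGBS.
Minimize 0.065x1 + 0.015x2 + 0.046x3 + 0.08x4 subject to:
  0.47x1 + 0.02x2 + 0.13x3 + 0.8x4 ≥ 1.51   (28-day strength contribution)
  1x1 + 0.06x2 + 1x3 + 1x4 ≥ 2.09   (fines)
  1x1 + 1x4 ≥ 1.57   (binder content)
  x1, x2, x3, x4 ≥ 0.
The cheapest feasible vertex uses only limestone filler, GGBS; natural pozzolan, recycled aggregate are not used. The 28-day strength contribution and fines requirements are met with equality.
So limestone filler = 0.2418 kg, GGBS = 1.848 kg.
Hence cost = 0.046·0.2418 + 0.08·1.848 = £0.15896.

£0.159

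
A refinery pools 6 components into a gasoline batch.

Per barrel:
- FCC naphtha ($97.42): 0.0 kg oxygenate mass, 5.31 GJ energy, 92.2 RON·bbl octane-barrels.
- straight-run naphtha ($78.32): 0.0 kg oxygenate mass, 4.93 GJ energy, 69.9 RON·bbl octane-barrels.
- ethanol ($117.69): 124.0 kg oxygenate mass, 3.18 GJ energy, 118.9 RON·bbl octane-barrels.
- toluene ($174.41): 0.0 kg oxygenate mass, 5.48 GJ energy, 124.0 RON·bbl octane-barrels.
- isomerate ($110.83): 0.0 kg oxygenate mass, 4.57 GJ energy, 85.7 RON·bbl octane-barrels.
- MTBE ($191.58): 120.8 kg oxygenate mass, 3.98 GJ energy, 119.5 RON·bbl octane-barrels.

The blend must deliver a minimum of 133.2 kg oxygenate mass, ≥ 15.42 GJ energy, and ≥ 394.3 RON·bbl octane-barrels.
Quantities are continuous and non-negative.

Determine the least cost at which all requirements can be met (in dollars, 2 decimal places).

Set it up as a linear program. Let x1 = barrels of FCC naphtha, x2 = barrels of straight-run naphtha, x3 = barrels of ethanol, x4 = barrels of toluene, x5 = barrels of isomerate, x6 = barrels of MTBE.
Minimise 97.42x1 + 78.32x2 + 117.69x3 + 174.41x4 + 110.83x5 + 191.58x6 subject to:
  124x3 + 120.8x6 ≥ 133.2   (oxygenate mass)
  5.31x1 + 4.93x2 + 3.18x3 + 5.48x4 + 4.57x5 + 3.98x6 ≥ 15.42   (energy)
  92.2x1 + 69.9x2 + 118.9x3 + 124x4 + 85.7x5 + 119.5x6 ≥ 394.3   (octane-barrels)
  x1, x2, x3, x4, x5, x6 ≥ 0.
The cheapest feasible vertex uses only FCC naphtha, ethanol; straight-run naphtha, toluene, isomerate, MTBE are not used. Binding constraints: energy and octane-barrels.
Solving gives x1 = 1.7139, x3 = 1.9872.
Total cost: 97.42·1.7139 + 117.69·1.9872 = 400.8417.

$400.84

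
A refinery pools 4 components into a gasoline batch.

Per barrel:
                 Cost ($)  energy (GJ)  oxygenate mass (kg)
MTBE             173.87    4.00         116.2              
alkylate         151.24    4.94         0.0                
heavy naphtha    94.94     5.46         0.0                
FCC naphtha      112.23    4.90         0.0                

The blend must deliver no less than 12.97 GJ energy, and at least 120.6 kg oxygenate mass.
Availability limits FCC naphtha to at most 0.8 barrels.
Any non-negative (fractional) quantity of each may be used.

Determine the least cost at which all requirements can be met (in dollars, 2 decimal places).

$333.79

Set it up as a linear program. Let x1 = barrels of MTBE, x2 = barrels of alkylate, x3 = barrels of heavy naphtha, x4 = barrels of FCC naphtha.
Minimise 173.87x1 + 151.24x2 + 94.94x3 + 112.23x4 s.t.:
  4x1 + 4.94x2 + 5.46x3 + 4.9x4 ≥ 12.97   (energy)
  116.2x1 ≥ 120.6   (oxygenate mass)
  x4 ≤ 0.8
  x1, x2, x3, x4 ≥ 0.
The minimum-cost mix takes nothing from alkylate, FCC naphtha — only MTBE, heavy naphtha. The energy and oxygenate mass requirements are met with equality.
Optimal quantities: MTBE = 1.03787 barrels, heavy naphtha = 1.61512 barrels.
Hence cost = 173.87·1.03787 + 94.94·1.61512 = $333.7939.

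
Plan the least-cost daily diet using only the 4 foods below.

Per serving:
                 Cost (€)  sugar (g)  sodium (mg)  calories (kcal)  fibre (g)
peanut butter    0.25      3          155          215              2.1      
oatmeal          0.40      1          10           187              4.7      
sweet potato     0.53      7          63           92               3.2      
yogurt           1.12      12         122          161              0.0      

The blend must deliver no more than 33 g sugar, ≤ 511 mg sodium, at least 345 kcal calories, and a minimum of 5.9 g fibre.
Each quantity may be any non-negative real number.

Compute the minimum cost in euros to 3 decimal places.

€0.562

Let x1 = servings of peanut butter, x2 = servings of oatmeal, x3 = servings of sweet potato, x4 = servings of yogurt.
min 0.25x1 + 0.4x2 + 0.53x3 + 1.12x4 s.t.:
  3x1 + 1x2 + 7x3 + 12x4 ≤ 33   (sugar)
  155x1 + 10x2 + 63x3 + 122x4 ≤ 511   (sodium)
  215x1 + 187x2 + 92x3 + 161x4 ≥ 345   (calories)
  2.1x1 + 4.7x2 + 3.2x3 ≥ 5.9   (fibre)
  x1, x2, x3, x4 ≥ 0.
The optimal basis is {peanut butter, oatmeal}; sweet potato, yogurt drop out. The calories and fibre requirements are met with equality.
That vertex is x1 = 0.8388, x2 = 0.8805.
Total cost: 0.25·0.8388 + 0.4·0.8805 = 0.56190.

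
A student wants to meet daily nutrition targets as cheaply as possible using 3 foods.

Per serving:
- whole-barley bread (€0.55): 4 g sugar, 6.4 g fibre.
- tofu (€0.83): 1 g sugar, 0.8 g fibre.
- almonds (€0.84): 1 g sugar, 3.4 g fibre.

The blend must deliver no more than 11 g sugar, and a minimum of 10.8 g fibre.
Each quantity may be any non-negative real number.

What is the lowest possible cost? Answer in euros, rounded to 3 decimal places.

Let x1 = servings of whole-barley bread, x2 = servings of tofu, x3 = servings of almonds.
Minimise 0.55x1 + 0.83x2 + 0.84x3 subject to:
  4x1 + 1x2 + 1x3 ≤ 11   (sugar)
  6.4x1 + 0.8x2 + 3.4x3 ≥ 10.8   (fibre)
  x1, x2, x3 ≥ 0.
At the optimum only whole-barley bread is positive (tofu, almonds = 0). The fibre requirement is met with equality.
Solving gives x1 = 1.688.
Objective = 0.55·1.688 = 0.92840.

€0.928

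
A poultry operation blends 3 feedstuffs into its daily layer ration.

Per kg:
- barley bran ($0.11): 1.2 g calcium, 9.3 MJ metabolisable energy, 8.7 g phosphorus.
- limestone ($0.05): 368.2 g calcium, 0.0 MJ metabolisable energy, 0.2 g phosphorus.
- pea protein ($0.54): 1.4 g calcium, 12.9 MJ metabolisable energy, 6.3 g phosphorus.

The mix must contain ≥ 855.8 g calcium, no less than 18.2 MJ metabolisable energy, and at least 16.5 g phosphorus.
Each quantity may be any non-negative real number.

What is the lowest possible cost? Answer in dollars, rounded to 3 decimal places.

Treat it as an LP. Let x1 = kg of barley bran, x2 = kg of limestone, x3 = kg of pea protein.
min 0.11x1 + 0.05x2 + 0.54x3 s.t.:
  1.2x1 + 368.2x2 + 1.4x3 ≥ 855.8   (calcium)
  9.3x1 + 12.9x3 ≥ 18.2   (metabolisable energy)
  8.7x1 + 0.2x2 + 6.3x3 ≥ 16.5   (phosphorus)
  x1, x2, x3 ≥ 0.
The cheapest feasible vertex uses only barley bran, limestone; pea protein is not used. Binding constraints: calcium and metabolisable energy.
Optimal quantities: barley bran = 1.957 kg, limestone = 2.318 kg.
Total cost: 0.11·1.957 + 0.05·2.318 = 0.33117.

$0.331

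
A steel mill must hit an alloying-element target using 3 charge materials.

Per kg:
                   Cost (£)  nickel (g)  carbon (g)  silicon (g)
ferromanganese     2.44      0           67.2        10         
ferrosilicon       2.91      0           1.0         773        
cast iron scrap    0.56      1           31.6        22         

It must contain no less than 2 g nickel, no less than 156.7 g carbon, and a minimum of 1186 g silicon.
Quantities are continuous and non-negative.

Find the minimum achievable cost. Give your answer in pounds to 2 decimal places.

Let x1 = kg of ferromanganese, x2 = kg of ferrosilicon, x3 = kg of cast iron scrap.
Minimise 2.44x1 + 2.91x2 + 0.56x3 with:
  1x3 ≥ 2   (nickel)
  67.2x1 + 1x2 + 31.6x3 ≥ 156.7   (carbon)
  10x1 + 773x2 + 22x3 ≥ 1186   (silicon)
  x1, x2, x3 ≥ 0.
The optimal basis is {ferrosilicon, cast iron scrap}; ferromanganese drops out. There the carbon and silicon constraints are tight.
So ferrosilicon = 1.394 kg, cast iron scrap = 4.915 kg.
Objective = 2.91·1.394 + 0.56·4.915 = 6.8089.

£6.81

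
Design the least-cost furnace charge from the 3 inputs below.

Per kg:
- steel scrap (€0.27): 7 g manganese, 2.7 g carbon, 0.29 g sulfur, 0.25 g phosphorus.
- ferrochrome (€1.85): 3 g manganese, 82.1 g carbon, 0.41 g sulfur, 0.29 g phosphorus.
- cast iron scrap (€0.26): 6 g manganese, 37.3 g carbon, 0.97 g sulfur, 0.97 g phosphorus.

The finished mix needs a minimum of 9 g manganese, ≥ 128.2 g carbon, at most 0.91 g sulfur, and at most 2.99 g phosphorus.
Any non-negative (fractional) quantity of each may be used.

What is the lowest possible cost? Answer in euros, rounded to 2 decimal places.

€2.90

Set it up as a linear program. Let x1 = kg of steel scrap, x2 = kg of ferrochrome, x3 = kg of cast iron scrap.
Minimise 0.27x1 + 1.85x2 + 0.26x3 s.t.:
  7x1 + 3x2 + 6x3 ≥ 9   (manganese)
  2.7x1 + 82.1x2 + 37.3x3 ≥ 128.2   (carbon)
  0.29x1 + 0.41x2 + 0.97x3 ≤ 0.91   (sulfur)
  0.25x1 + 0.29x2 + 0.97x3 ≤ 2.99   (phosphorus)
  x1, x2, x3 ≥ 0.
All 3 inputs are positive at the optimum. The manganese, carbon, sulfur requirements are met with equality.
Solving gives x1 = 0.5165, x2 = 1.471, x3 = 0.162.
Objective = 0.27·0.5165 + 1.85·1.471 + 0.26·0.162 = 2.9029.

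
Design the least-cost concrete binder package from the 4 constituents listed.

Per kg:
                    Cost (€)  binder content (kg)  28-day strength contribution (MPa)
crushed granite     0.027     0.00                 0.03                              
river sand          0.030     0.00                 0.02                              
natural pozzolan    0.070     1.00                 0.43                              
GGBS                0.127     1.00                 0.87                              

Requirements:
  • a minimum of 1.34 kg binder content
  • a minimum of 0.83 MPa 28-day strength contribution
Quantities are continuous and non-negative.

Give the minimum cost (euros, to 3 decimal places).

This is a linear program. Let x1 = kg of crushed granite, x2 = kg of river sand, x3 = kg of natural pozzolan, x4 = kg of GGBS.
Minimise 0.027x1 + 0.03x2 + 0.07x3 + 0.127x4 subject to:
  1x3 + 1x4 ≥ 1.34   (binder content)
  0.03x1 + 0.02x2 + 0.43x3 + 0.87x4 ≥ 0.83   (28-day strength contribution)
  x1, x2, x3, x4 ≥ 0.
The minimum-cost mix takes nothing from crushed granite, river sand — only natural pozzolan, GGBS. The binder content and 28-day strength contribution requirements are met with equality.
Optimal quantities: natural pozzolan = 0.7632 kg, GGBS = 0.5768 kg.
Cost = 0.07·0.7632 + 0.127·0.5768 = 0.12668.

€0.127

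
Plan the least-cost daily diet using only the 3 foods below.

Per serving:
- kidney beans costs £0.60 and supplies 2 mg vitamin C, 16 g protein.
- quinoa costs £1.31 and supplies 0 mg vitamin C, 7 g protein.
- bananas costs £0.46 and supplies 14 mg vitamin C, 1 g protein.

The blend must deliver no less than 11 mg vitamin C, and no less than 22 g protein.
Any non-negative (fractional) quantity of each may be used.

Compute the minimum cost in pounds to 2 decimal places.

Let x1 = servings of kidney beans, x2 = servings of quinoa, x3 = servings of bananas.
Minimize 0.6x1 + 1.31x2 + 0.46x3 subject to:
  2x1 + 14x3 ≥ 11   (vitamin C)
  16x1 + 7x2 + 1x3 ≥ 22   (protein)
  x1, x2, x3 ≥ 0.
The optimal basis is {kidney beans, bananas}; quinoa drops out. The vitamin C and protein requirements are met with equality.
So kidney beans = 1.338 servings, bananas = 0.5946 servings.
Hence cost = 0.6·1.338 + 0.46·0.5946 = £1.0763.

£1.08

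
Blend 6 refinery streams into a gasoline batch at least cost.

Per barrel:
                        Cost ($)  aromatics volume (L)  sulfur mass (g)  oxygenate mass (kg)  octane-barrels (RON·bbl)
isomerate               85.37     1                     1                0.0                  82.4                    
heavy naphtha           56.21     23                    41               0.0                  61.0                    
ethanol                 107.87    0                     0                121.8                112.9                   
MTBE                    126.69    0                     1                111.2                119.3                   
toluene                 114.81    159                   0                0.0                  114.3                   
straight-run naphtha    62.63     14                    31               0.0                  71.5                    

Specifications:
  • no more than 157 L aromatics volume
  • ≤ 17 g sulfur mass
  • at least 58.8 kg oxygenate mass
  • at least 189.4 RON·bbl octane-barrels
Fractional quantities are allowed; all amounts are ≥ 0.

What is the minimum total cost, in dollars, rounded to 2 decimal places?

Treat it as an LP. Let x1 = barrels of isomerate, x2 = barrels of heavy naphtha, x3 = barrels of ethanol, x4 = barrels of MTBE, x5 = barrels of toluene, x6 = barrels of straight-run naphtha.
Minimize 85.37x1 + 56.21x2 + 107.87x3 + 126.69x4 + 114.81x5 + 62.63x6 with:
  1x1 + 23x2 + 159x5 + 14x6 ≤ 157   (aromatics volume)
  1x1 + 41x2 + 1x4 + 31x6 ≤ 17   (sulfur mass)
  121.8x3 + 111.2x4 ≥ 58.8   (oxygenate mass)
  82.4x1 + 61x2 + 112.9x3 + 119.3x4 + 114.3x5 + 71.5x6 ≥ 189.4   (octane-barrels)
  x1, x2, x3, x4, x5, x6 ≥ 0.
The cheapest feasible vertex uses only ethanol, straight-run naphtha; isomerate, heavy naphtha, MTBE, toluene are not used. There the sulfur mass and octane-barrels constraints are tight.
So ethanol = 1.3303 barrels, straight-run naphtha = 0.548387 barrels.
Hence cost = 107.87·1.3303 + 62.63·0.548387 = $177.8449.

$177.84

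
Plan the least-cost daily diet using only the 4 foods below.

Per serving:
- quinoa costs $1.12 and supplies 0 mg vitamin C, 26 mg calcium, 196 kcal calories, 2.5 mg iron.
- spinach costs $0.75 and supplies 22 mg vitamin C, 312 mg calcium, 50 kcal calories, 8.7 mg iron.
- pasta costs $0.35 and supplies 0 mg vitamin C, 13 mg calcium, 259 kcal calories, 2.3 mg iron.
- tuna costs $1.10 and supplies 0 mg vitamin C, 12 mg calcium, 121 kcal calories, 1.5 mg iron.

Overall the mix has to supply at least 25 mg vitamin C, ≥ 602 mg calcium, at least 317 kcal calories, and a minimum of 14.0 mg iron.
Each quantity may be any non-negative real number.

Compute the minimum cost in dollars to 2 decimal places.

Treat it as an LP. Let x1 = servings of quinoa, x2 = servings of spinach, x3 = servings of pasta, x4 = servings of tuna.
Minimise 1.12x1 + 0.75x2 + 0.35x3 + 1.1x4 with:
  22x2 ≥ 25   (vitamin C)
  26x1 + 312x2 + 13x3 + 12x4 ≥ 602   (calcium)
  196x1 + 50x2 + 259x3 + 121x4 ≥ 317   (calories)
  2.5x1 + 8.7x2 + 2.3x3 + 1.5x4 ≥ 14   (iron)
  x1, x2, x3, x4 ≥ 0.
The cheapest feasible vertex uses only spinach, pasta; quinoa, tuna are not used. There the calcium and calories constraints are tight.
So spinach = 1.894 servings, pasta = 0.8584 servings.
Objective = 0.75·1.894 + 0.35·0.8584 = 1.7209.

$1.72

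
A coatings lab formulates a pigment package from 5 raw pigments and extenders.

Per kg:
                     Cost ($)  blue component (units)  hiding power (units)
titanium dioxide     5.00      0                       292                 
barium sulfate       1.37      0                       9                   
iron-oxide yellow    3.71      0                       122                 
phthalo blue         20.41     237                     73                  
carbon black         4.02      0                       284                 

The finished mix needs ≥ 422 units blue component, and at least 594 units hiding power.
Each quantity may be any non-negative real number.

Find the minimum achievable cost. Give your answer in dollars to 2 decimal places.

$42.91

Set it up as a linear program. Let x1 = kg of titanium dioxide, x2 = kg of barium sulfate, x3 = kg of iron-oxide yellow, x4 = kg of phthalo blue, x5 = kg of carbon black.
Minimise 5x1 + 1.37x2 + 3.71x3 + 20.41x4 + 4.02x5 subject to:
  237x4 ≥ 422   (blue component)
  292x1 + 9x2 + 122x3 + 73x4 + 284x5 ≥ 594   (hiding power)
  x1, x2, x3, x4, x5 ≥ 0.
The optimal basis is {phthalo blue, carbon black}; titanium dioxide, barium sulfate, iron-oxide yellow drop out. There the blue component and hiding power constraints are tight.
So phthalo blue = 1.7806 kg, carbon black = 1.6339 kg.
Hence cost = 20.41·1.7806 + 4.02·1.6339 = $42.9103.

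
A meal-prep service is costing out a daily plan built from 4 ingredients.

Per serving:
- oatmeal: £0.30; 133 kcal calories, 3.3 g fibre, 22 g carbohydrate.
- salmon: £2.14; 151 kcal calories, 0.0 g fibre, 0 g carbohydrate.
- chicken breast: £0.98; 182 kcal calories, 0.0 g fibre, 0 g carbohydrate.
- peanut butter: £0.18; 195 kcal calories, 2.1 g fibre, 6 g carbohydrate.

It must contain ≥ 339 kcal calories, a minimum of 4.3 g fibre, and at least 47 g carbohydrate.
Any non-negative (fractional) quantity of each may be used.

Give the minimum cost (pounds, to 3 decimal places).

Set it up as a linear program. Let x1 = servings of oatmeal, x2 = servings of salmon, x3 = servings of chicken breast, x4 = servings of peanut butter.
Minimize 0.3x1 + 2.14x2 + 0.98x3 + 0.18x4 subject to:
  133x1 + 151x2 + 182x3 + 195x4 ≥ 339   (calories)
  3.3x1 + 2.1x4 ≥ 4.3   (fibre)
  22x1 + 6x4 ≥ 47   (carbohydrate)
  x1, x2, x3, x4 ≥ 0.
The cheapest feasible vertex uses only oatmeal, peanut butter; salmon, chicken breast are not used. The calories and carbohydrate requirements are met with equality.
Optimal quantities: oatmeal = 2.042 servings, peanut butter = 0.3456 servings.
Cost = 0.3·2.042 + 0.18·0.3456 = 0.67481.

£0.675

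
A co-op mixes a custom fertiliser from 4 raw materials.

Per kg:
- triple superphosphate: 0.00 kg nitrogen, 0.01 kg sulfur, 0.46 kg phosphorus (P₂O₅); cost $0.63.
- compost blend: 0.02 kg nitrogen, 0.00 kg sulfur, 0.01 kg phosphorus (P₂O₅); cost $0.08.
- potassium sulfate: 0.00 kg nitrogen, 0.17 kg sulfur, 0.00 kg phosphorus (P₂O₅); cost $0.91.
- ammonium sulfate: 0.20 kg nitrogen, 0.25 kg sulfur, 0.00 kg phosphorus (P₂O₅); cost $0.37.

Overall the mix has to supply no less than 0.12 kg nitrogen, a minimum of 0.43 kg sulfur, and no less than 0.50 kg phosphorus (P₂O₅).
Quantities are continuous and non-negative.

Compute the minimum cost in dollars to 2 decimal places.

$1.31

Set it up as a linear program. Let x1 = kg of triple superphosphate, x2 = kg of compost blend, x3 = kg of potassium sulfate, x4 = kg of ammonium sulfate.
Minimise 0.63x1 + 0.08x2 + 0.91x3 + 0.37x4 with:
  0.02x2 + 0.2x4 ≥ 0.12   (nitrogen)
  0.01x1 + 0.17x3 + 0.25x4 ≥ 0.43   (sulfur)
  0.46x1 + 0.01x2 ≥ 0.5   (phosphorus (P₂O₅))
  x1, x2, x3, x4 ≥ 0.
At the optimum only triple superphosphate, ammonium sulfate are positive (compost blend, potassium sulfate = 0). The sulfur and phosphorus (P₂O₅) requirements are met with equality.
Optimal quantities: triple superphosphate = 1.087 kg, ammonium sulfate = 1.677 kg.
Objective = 0.63·1.087 + 0.37·1.677 = 1.3053.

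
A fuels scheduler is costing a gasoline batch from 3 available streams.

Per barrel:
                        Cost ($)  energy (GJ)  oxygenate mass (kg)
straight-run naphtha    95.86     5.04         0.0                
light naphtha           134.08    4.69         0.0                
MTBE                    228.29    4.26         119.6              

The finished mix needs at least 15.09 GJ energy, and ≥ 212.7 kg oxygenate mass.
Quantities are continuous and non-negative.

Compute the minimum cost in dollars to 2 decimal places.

$548.91

Set it up as a linear program. Let x1 = barrels of straight-run naphtha, x2 = barrels of light naphtha, x3 = barrels of MTBE.
Minimise 95.86x1 + 134.08x2 + 228.29x3 subject to:
  5.04x1 + 4.69x2 + 4.26x3 ≥ 15.09   (energy)
  119.6x3 ≥ 212.7   (oxygenate mass)
  x1, x2, x3 ≥ 0.
The optimal basis is {straight-run naphtha, MTBE}; light naphtha drops out. There the energy and oxygenate mass constraints are tight.
That vertex is x1 = 1.4909, x3 = 1.7784.
Hence cost = 95.86·1.4909 + 228.29·1.7784 = $548.9086.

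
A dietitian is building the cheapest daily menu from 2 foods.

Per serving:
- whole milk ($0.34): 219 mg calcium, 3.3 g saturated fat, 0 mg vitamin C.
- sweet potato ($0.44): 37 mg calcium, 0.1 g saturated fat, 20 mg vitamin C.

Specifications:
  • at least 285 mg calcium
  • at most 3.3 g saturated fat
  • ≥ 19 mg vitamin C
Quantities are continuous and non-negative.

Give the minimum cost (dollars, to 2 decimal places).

Set it up as a linear program. Let x1 = servings of whole milk, x2 = servings of sweet potato.
Minimize 0.34x1 + 0.44x2 subject to:
  219x1 + 37x2 ≥ 285   (calcium)
  3.3x1 + 0.1x2 ≤ 3.3   (saturated fat)
  20x2 ≥ 19   (vitamin C)
  x1, x2 ≥ 0.
Both inputs are positive at the optimum. There the calcium and saturated fat constraints are tight.
Solving gives x1 = 0.9341, x2 = 2.174.
Hence cost = 0.34·0.9341 + 0.44·2.174 = $1.2742.

$1.27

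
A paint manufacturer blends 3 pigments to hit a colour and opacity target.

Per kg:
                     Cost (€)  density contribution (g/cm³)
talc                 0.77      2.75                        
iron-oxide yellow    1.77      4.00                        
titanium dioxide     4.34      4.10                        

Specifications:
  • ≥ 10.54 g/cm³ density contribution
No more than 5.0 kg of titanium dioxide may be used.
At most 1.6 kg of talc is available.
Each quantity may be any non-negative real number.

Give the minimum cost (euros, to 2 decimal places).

€3.95

Treat it as an LP. Let x1 = kg of talc, x2 = kg of iron-oxide yellow, x3 = kg of titanium dioxide.
Minimize 0.77x1 + 1.77x2 + 4.34x3 subject to:
  2.75x1 + 4x2 + 4.1x3 ≥ 10.54   (density contribution)
  x3 ≤ 5
  x1 ≤ 1.6
  x1, x2, x3 ≥ 0.
At the optimum only talc, iron-oxide yellow are positive (titanium dioxide = 0). Binding constraints: density contribution and the talc cap.
That vertex is x1 = 1.6, x2 = 1.535.
Total cost: 0.77·1.6 + 1.77·1.535 = 3.9490.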